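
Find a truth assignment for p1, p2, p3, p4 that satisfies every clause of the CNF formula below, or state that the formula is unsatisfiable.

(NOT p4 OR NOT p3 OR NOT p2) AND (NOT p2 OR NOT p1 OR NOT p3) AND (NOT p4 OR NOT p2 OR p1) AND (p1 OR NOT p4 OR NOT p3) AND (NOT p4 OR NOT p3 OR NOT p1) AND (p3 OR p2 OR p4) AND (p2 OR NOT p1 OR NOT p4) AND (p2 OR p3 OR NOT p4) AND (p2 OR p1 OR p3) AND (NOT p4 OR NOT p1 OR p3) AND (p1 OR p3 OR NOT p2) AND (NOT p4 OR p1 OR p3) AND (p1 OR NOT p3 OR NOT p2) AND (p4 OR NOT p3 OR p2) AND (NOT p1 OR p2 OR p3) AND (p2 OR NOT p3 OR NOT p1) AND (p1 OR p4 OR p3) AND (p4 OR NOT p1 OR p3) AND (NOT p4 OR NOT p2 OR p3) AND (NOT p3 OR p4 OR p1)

UNSATISFIABLE

Branch on p4: set p4 = false.
Branch on p3: set p3 = true.
(p2) alone gives p2 = true.
(NOT p1) alone gives p1 = false.
But (p1) is also a unit clause — contradiction.
So p3 must be the other value — set p3 = false.
(p2) alone gives p2 = true.
(p1) alone gives p1 = true.
But (NOT p1) is also a unit clause — contradiction.
Neither p3 = true nor p3 = false works.
So p4 must be the other value — set p4 = true.
Branch on p3: set p3 = false.
(p2) alone gives p2 = true.
But (NOT p2) is also a unit clause — contradiction.
So p3 must be the other value — set p3 = true.
(NOT p2) alone gives p2 = false.
(p1) alone gives p1 = true.
But (NOT p1) is also a unit clause — contradiction.
Neither p3 = true nor p3 = false works.
Neither p4 = true nor p4 = false works.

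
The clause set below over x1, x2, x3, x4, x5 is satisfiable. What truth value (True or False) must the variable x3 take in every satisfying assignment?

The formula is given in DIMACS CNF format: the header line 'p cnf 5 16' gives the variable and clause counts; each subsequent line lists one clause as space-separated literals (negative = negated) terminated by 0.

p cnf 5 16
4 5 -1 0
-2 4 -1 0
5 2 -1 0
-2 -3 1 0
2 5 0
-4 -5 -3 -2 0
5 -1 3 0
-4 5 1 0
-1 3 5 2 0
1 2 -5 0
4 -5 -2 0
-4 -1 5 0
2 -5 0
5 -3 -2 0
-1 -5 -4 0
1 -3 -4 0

False

Suppose x3 = True.
Try x2 = False.
From the singleton clause (x5), x5 = True.
Now (¬x5) is unsatisfied and unit — conflict.
So x2 must be the other value — set x2 = True.
From the singleton clause (x1), x1 = True.
From the singleton clause (x4), x4 = True.
From the singleton clause (¬x5), x5 = False.
Now (x5) is unsatisfied and unit — conflict.
Neither x2 = True nor x2 = False works.
So every satisfying assignment has x3 = False.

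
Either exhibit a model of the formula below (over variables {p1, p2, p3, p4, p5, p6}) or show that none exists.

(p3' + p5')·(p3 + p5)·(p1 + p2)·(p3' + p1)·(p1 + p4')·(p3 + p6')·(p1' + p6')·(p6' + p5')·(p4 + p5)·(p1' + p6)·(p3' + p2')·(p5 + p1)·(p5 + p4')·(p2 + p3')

Branch on p3: set p3 = 0.
Unit clause (p5) forces p5 = 1.
Unit clause (p6') forces p6 = 0.
Unit clause (p1') forces p1 = 0.
Unit clause (p2) forces p2 = 1.
Unit clause (p4') forces p4 = 0.
All clauses are satisfied.

p1: 0, p2: 1, p3: 0, p4: 0, p5: 1, p6: 0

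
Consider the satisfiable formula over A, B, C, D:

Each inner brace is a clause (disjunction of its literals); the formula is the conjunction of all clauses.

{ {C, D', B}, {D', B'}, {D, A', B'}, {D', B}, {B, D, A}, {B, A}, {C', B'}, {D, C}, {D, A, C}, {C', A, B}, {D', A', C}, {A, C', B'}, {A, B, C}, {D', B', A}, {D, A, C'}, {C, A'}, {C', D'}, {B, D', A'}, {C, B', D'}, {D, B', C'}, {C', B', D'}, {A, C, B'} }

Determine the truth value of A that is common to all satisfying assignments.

True

Suppose A = 0.
The clause (B) is unit, so B = 1.
The clause (D') is unit, so D = 0.
The clause (C') is unit, so C = 0.
That conflicts with the unit clause (C).
So every satisfying assignment has A = True.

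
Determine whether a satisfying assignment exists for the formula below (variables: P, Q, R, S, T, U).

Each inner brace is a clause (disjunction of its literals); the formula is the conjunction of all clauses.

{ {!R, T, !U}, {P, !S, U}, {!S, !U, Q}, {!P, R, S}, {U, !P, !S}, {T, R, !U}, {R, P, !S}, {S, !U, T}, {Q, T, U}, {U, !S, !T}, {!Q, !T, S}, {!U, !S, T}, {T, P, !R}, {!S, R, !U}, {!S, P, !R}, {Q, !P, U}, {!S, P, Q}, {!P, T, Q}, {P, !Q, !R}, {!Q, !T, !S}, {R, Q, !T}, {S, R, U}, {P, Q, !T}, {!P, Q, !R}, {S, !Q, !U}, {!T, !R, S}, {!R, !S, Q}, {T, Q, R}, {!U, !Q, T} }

Satisfiable

Suppose R = true.
Suppose T = false.
From the singleton clause (!U), U = false.
From the singleton clause (Q), Q = true.
From the singleton clause (P), P = true.
From the singleton clause (!S), S = false.
Every clause now holds.
A satisfying assignment: P=true, Q=true, R=true, S=false, T=false, U=false.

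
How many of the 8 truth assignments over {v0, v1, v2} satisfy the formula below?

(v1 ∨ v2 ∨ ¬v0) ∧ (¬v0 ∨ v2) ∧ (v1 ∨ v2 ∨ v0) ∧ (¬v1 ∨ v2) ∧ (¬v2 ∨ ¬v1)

2

There are 2^3 = 8 truth assignments over (v0, v1, v2).
Check each against the 5 clauses (columns in the order v0, v1, v2):
  F F F  ✗ fails (v1 ∨ v2 ∨ v0)
  F F T  ✓ satisfies all
  F T F  ✗ fails (¬v1 ∨ v2)
  F T T  ✗ fails (¬v2 ∨ ¬v1)
  T F F  ✗ fails (v1 ∨ v2 ∨ ¬v0)
  T F T  ✓ satisfies all
  T T F  ✗ fails (¬v0 ∨ v2)
  T T T  ✗ fails (¬v2 ∨ ¬v1)
2 of the 8 rows are models.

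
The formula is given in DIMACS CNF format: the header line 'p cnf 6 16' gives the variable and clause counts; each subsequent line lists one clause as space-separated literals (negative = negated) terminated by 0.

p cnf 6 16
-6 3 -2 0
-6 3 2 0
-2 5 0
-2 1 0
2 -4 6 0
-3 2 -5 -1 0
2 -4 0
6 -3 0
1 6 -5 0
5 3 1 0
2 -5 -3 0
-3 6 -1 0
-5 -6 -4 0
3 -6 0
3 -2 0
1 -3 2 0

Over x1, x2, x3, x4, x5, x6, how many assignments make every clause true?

4

There are 2^6 = 64 truth assignments over (x1, x2, x3, x4, x5, x6).
Split on x4. With x4 = True, the clauses containing x4 are satisfied and ¬x4 drops from the rest; 0 of the 2^5 = 32 assignments to the other variables satisfy what remains.
With x4 = False, by the same count on the reduced clause set, 4 assignments work.
(One model: x1=T, x2=F, x3=F, x4=F, x5=F, x6=F.)
Total: 0 + 4 = 4.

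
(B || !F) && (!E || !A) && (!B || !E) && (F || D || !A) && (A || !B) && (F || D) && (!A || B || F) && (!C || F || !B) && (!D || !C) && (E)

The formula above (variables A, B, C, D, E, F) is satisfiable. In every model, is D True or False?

True

Suppose D = false.
The clause (F) is unit, so F = true.
The clause (B) is unit, so B = true.
The clause (!E) is unit, so E = false.
But (E) is also a unit clause — contradiction.
So every satisfying assignment has D = True.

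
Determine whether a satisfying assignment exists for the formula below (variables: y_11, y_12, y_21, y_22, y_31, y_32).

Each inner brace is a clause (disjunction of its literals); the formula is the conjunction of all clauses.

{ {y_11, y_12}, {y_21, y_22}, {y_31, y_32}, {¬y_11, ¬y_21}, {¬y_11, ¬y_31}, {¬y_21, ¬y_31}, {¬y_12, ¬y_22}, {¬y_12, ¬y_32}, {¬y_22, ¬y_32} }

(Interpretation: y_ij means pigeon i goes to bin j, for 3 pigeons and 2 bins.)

No, unsatisfiable

Case y_11 = True:
(¬y_21) alone gives y_21 = False.
(y_22) alone gives y_22 = True.
(¬y_31) alone gives y_31 = False.
(y_32) alone gives y_32 = True.
But (¬y_32) is also a unit clause — contradiction.
Backtrack on y_11: now try y_11 = False.
(y_12) alone gives y_12 = True.
(¬y_22) alone gives y_22 = False.
(y_21) alone gives y_21 = True.
(¬y_31) alone gives y_31 = False.
(y_32) alone gives y_32 = True.
But (¬y_32) is also a unit clause — contradiction.
Either choice for y_11 ends in contradiction.
No assignment satisfies every clause.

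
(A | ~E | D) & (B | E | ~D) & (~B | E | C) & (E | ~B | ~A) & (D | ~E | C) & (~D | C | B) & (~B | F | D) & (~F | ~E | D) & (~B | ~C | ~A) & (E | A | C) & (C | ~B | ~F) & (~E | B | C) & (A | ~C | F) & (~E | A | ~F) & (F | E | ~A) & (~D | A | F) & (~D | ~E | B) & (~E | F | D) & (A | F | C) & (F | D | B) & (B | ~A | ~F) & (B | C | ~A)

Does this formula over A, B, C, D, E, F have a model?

Case A = 0:
Case E = 0:
The clause (C) is unit, so C = 1.
The clause (F) is unit, so F = 1.
Case B = 0:
The clause (~D) is unit, so D = 0.
All clauses are satisfied.
A satisfying assignment: A ↦ 0; B ↦ 0; C ↦ 1; D ↦ 0; E ↦ 0; F ↦ 1.

Yes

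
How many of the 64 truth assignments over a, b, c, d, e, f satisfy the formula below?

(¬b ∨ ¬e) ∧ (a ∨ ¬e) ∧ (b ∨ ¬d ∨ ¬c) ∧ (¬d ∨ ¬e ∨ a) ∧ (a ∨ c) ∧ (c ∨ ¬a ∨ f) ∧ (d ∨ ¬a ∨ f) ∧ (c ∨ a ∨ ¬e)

17

There are 2^6 = 64 truth assignments over (a, b, c, d, e, f).
Split on c. With c = True, the clauses containing c are satisfied and ¬c drops from the rest; 11 of the 2^5 = 32 assignments to the other variables satisfy what remains.
With c = False, by the same count on the reduced clause set, 6 assignments work.
(One model: a=F, b=F, c=T, d=F, e=F, f=F.)
Total: 11 + 6 = 17.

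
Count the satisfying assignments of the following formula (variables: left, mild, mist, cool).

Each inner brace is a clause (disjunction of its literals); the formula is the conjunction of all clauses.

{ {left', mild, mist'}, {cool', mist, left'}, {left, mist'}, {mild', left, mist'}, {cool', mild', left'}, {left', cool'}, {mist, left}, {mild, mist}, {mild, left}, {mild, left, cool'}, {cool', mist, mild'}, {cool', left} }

There are 2^4 = 16 truth assignments over (left, mild, mist, cool).
Check each against the 12 clauses (columns in the order left, mild, mist, cool):
  F F F F  ✗ fails (mist + left)
  F F F T  ✗ fails (mist + left)
  F F T F  ✗ fails (left + mist')
  F F T T  ✗ fails (left + mist')
  F T F F  ✗ fails (mist + left)
  F T F T  ✗ fails (mist + left)
  F T T F  ✗ fails (left + mist')
  F T T T  ✗ fails (left + mist')
  T F F F  ✗ fails (mild + mist)
  T F F T  ✗ fails (cool' + mist + left')
  T F T F  ✗ fails (left' + mild + mist')
  T F T T  ✗ fails (left' + mild + mist')
  T T F F  ✓ satisfies all
  T T F T  ✗ fails (cool' + mist + left')
  T T T F  ✓ satisfies all
  T T T T  ✗ fails (cool' + mild' + left')
2 of the 16 rows are models.

2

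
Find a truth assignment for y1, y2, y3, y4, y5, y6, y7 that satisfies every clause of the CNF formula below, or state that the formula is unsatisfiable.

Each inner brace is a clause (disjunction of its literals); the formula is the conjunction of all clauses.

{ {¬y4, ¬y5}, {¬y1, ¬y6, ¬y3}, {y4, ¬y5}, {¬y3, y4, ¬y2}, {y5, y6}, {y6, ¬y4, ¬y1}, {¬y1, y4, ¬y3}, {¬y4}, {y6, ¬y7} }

y1=False, y2=True, y3=False, y4=False, y5=False, y6=True, y7=False

Unit clause (¬y4) forces y4 = False.
Unit clause (¬y5) forces y5 = False.
Unit clause (y6) forces y6 = True.
Suppose y1 = False.
Suppose y3 = False.
No clause remains; y2, y7 are free.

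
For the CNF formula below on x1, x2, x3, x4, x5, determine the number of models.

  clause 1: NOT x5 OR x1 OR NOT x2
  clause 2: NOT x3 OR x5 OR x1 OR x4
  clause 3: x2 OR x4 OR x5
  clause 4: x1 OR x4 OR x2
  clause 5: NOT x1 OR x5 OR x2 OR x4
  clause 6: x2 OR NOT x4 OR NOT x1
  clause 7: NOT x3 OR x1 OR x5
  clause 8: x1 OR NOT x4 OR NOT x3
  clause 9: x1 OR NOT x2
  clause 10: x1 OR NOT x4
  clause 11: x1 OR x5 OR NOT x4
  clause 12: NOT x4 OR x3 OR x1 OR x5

10

There are 2^5 = 32 truth assignments over (x1, x2, x3, x4, x5).
Split on x4. With x4 = true, the clauses containing x4 are satisfied and NOT x4 drops from the rest; 4 of the 2^4 = 16 assignments to the other variables satisfy what remains.
With x4 = false, by the same count on the reduced clause set, 6 assignments work.
(One model: x1=T, x2=F, x3=F, x4=F, x5=T.)
Total: 4 + 6 = 10.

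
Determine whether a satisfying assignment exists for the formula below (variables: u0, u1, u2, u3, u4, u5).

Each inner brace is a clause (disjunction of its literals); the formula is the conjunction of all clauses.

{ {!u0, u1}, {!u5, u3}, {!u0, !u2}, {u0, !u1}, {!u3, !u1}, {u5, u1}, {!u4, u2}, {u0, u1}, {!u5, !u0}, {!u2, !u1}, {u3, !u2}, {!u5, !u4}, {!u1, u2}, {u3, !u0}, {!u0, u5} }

Unsatisfiable

Suppose u0 = false.
Unit clause (!u1) forces u1 = false.
Now (u1) is unsatisfied and unit — conflict.
Undo u0 and try u0 = true.
Unit clause (u1) forces u1 = true.
Unit clause (!u2) forces u2 = false.
Now (u2) is unsatisfied and unit — conflict.
Both values of u0 lead to a conflict.
No assignment satisfies every clause.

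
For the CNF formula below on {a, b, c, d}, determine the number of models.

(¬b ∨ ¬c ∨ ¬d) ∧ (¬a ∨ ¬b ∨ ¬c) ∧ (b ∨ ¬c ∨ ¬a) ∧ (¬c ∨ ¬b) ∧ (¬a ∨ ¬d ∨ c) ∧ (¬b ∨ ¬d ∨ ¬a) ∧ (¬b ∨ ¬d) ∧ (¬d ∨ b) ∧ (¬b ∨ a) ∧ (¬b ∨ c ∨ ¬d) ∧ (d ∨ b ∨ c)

There are 2^4 = 16 truth assignments over (a, b, c, d).
Split on a. With a = True, the clauses containing a are satisfied and ¬a drops from the rest; 1 of the 2^3 = 8 assignments to the other variables satisfy what remains.
With a = False, by the same count on the reduced clause set, 1 assignment works.
(One model: a=F, b=F, c=T, d=F.)
Total: 1 + 1 = 2.

2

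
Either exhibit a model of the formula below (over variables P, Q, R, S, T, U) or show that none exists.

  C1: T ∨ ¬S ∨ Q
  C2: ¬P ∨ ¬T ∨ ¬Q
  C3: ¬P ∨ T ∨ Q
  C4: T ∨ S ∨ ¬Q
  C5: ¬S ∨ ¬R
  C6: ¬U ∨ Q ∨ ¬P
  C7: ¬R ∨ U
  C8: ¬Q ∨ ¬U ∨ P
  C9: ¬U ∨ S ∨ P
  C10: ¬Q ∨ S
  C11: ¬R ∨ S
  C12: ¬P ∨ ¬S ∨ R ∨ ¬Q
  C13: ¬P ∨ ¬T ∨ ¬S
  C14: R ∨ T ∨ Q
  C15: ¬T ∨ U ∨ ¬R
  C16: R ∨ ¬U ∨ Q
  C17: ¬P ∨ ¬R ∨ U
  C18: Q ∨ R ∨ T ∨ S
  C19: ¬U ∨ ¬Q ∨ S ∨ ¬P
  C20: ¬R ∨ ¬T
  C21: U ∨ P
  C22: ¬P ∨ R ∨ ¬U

Case S = False:
(¬Q) alone gives Q = False.
(¬R) alone gives R = False.
(T) alone gives T = True.
(¬U) alone gives U = False.
(P) alone gives P = True.
Every clause now holds.

P=True, Q=False, R=False, S=False, T=True, U=False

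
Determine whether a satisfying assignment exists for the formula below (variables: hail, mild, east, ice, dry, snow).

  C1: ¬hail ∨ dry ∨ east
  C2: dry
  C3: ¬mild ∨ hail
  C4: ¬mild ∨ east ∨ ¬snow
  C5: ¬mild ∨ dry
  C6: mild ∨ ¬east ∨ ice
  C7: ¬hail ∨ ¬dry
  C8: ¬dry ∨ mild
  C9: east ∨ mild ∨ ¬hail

No

The clause (dry) is unit, so dry = True.
The clause (¬hail) is unit, so hail = False.
The clause (¬mild) is unit, so mild = False.
Now (mild) is unsatisfied and unit — conflict.
No assignment satisfies every clause.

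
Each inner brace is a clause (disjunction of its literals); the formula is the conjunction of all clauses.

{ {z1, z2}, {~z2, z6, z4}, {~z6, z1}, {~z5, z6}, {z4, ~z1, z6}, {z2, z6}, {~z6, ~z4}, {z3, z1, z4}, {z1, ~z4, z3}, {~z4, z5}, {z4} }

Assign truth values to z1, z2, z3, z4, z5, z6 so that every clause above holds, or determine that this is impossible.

(z4) alone gives z4 = 1.
(~z6) alone gives z6 = 0.
(~z5) alone gives z5 = 0.
Now (z5) is unsatisfied and unit — conflict.

UNSATISFIABLE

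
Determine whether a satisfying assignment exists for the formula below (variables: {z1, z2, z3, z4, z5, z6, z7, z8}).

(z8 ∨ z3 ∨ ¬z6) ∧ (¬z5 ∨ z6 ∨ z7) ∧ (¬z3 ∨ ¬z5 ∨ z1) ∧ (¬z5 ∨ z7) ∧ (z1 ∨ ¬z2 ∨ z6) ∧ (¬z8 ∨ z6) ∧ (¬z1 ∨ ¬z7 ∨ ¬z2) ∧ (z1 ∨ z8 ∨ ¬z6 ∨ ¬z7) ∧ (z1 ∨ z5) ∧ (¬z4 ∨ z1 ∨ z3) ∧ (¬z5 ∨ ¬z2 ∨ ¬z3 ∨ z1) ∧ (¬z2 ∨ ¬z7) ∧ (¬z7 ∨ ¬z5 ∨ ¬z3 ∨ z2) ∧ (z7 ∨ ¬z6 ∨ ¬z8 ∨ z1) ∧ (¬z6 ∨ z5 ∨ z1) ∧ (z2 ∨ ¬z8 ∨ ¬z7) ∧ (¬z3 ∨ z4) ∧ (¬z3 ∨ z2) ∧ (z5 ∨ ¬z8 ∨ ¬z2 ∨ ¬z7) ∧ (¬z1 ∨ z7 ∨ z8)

Yes, satisfiable

Try z5 = True.
From the singleton clause (z7), z7 = True.
From the singleton clause (¬z2), z2 = False.
From the singleton clause (¬z3), z3 = False.
From the singleton clause (¬z8), z8 = False.
From the singleton clause (¬z6), z6 = False.
Try z4 = True.
From the singleton clause (z1), z1 = True.
This assignment satisfies each clause.
A satisfying assignment: z1=True,  z2=False,  z3=False,  z4=True,  z5=True,  z6=False,  z7=True,  z8=False.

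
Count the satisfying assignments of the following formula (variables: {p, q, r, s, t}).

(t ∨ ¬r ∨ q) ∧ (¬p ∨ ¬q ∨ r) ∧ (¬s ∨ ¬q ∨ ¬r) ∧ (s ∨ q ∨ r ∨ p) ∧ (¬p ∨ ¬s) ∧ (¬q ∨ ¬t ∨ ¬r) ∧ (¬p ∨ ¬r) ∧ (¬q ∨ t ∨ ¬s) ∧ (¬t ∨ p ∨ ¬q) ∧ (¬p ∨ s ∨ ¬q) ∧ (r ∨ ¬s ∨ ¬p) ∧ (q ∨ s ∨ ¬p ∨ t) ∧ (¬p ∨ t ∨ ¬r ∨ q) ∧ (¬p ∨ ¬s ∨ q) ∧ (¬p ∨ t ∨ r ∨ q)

7

There are 2^5 = 32 truth assignments over (p, q, r, s, t).
Split on q. With q = True, the clauses containing q are satisfied and ¬q drops from the rest; 2 of the 2^4 = 16 assignments to the other variables satisfy what remains.
With q = False, by the same count on the reduced clause set, 5 assignments work.
(One model: p=F, q=F, r=F, s=T, t=F.)
Total: 2 + 5 = 7.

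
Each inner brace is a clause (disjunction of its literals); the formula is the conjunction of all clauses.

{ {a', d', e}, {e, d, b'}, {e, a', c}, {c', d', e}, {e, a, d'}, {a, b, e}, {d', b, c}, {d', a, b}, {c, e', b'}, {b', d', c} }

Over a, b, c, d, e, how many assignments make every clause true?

There are 2^5 = 32 truth assignments over (a, b, c, d, e).
Split on b. With b = 1, the clauses containing b are satisfied and b' drops from the rest; 4 of the 2^4 = 16 assignments to the other variables satisfy what remains.
With b = 0, by the same count on the reduced clause set, 6 assignments work.
(One model: a=F, b=F, c=F, d=F, e=T.)
Total: 4 + 6 = 10.

10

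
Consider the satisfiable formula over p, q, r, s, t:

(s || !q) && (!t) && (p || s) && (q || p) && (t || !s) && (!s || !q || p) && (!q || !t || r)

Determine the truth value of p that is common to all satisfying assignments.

True

Suppose p = false.
From the singleton clause (!t), t = false.
From the singleton clause (s), s = true.
That conflicts with the unit clause (!s).
So every satisfying assignment has p = True.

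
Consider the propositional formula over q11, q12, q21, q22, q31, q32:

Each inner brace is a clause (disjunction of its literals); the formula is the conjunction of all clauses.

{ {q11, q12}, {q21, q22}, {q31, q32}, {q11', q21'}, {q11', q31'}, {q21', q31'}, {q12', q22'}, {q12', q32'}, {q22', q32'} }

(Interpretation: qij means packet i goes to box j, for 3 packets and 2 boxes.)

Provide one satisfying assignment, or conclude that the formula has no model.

UNSATISFIABLE

Branch on q11: set q11 = 1.
Unit clause (q21') forces q21 = 0.
Unit clause (q22) forces q22 = 1.
Unit clause (q31') forces q31 = 0.
Unit clause (q32) forces q32 = 1.
That conflicts with the unit clause (q32').
So q11 must be the other value — set q11 = 0.
Unit clause (q12) forces q12 = 1.
Unit clause (q22') forces q22 = 0.
Unit clause (q21) forces q21 = 1.
Unit clause (q31') forces q31 = 0.
Unit clause (q32) forces q32 = 1.
That conflicts with the unit clause (q32').
Neither q11 = 1 nor q11 = 0 works.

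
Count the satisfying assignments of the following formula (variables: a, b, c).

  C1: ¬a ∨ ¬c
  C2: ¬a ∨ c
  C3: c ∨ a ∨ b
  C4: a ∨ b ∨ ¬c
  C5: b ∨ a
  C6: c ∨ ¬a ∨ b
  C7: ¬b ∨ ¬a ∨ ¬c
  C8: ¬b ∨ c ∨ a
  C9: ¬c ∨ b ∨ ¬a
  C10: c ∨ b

There are 2^3 = 8 truth assignments over (a, b, c).
Check each against the 10 clauses (columns in the order a, b, c):
  F F F  ✗ fails (c ∨ a ∨ b)
  F F T  ✗ fails (a ∨ b ∨ ¬c)
  F T F  ✗ fails (¬b ∨ c ∨ a)
  F T T  ✓ satisfies all
  T F F  ✗ fails (¬a ∨ c)
  T F T  ✗ fails (¬a ∨ ¬c)
  T T F  ✗ fails (¬a ∨ c)
  T T T  ✗ fails (¬a ∨ ¬c)
1 of the 8 rows is a model.

1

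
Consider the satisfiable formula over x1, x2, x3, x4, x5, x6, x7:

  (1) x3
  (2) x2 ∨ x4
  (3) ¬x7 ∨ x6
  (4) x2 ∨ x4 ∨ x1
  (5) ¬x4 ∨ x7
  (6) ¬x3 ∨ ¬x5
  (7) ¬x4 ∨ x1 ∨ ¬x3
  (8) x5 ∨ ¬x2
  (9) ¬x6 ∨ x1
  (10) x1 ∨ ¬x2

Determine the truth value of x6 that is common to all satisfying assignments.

True

Suppose x6 = False.
(x3) alone gives x3 = True.
(¬x7) alone gives x7 = False.
(¬x4) alone gives x4 = False.
(x2) alone gives x2 = True.
(¬x5) alone gives x5 = False.
That conflicts with the unit clause (x5).
So every satisfying assignment has x6 = True.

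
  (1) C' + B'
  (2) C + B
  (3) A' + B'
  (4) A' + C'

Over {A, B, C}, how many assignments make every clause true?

There are 2^3 = 8 truth assignments over (A, B, C).
Check each against the 4 clauses (columns in the order A, B, C):
  F F F  ✗ fails (C + B)
  F F T  ✓ satisfies all
  F T F  ✓ satisfies all
  F T T  ✗ fails (C' + B')
  T F F  ✗ fails (C + B)
  T F T  ✗ fails (A' + C')
  T T F  ✗ fails (A' + B')
  T T T  ✗ fails (C' + B')
2 of the 8 rows are models.

2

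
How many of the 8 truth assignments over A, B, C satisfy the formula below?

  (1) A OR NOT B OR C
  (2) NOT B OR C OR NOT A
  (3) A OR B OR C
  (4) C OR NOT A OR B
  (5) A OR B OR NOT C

3

There are 2^3 = 8 truth assignments over (A, B, C).
Check each against the 5 clauses (columns in the order A, B, C):
  F F F  ✗ fails (A OR B OR C)
  F F T  ✗ fails (A OR B OR NOT C)
  F T F  ✗ fails (A OR NOT B OR C)
  F T T  ✓ satisfies all
  T F F  ✗ fails (C OR NOT A OR B)
  T F T  ✓ satisfies all
  T T F  ✗ fails (NOT B OR C OR NOT A)
  T T T  ✓ satisfies all
3 of the 8 rows are models.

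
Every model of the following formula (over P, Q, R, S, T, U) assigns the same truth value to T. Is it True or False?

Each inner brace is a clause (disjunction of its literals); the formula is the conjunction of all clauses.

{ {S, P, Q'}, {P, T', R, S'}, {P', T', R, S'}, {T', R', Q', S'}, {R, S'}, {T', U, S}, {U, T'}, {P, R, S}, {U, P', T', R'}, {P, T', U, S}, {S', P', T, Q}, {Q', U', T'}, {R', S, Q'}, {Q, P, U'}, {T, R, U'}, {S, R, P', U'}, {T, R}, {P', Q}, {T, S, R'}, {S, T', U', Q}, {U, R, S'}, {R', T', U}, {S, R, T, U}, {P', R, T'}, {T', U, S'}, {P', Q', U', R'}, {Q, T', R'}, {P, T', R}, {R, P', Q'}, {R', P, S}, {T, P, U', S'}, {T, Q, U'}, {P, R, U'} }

False

Suppose T = 1.
From the singleton clause (U), U = 1.
From the singleton clause (Q'), Q = 0.
From the singleton clause (P), P = 1.
But (P') is also a unit clause — contradiction.
So every satisfying assignment has T = False.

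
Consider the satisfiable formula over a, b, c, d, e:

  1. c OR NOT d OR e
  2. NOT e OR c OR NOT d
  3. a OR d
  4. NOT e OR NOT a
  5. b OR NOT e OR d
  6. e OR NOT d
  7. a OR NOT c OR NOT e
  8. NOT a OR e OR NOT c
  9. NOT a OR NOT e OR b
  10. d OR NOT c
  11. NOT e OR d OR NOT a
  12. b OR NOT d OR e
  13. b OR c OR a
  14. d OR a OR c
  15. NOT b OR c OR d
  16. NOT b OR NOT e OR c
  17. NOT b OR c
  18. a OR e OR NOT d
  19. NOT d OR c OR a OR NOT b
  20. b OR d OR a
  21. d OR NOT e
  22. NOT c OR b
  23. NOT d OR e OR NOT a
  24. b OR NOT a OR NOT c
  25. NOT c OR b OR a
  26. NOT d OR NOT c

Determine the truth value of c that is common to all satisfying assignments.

False

Suppose c = true.
(d) alone gives d = true.
Now (NOT d) is unsatisfied and unit — conflict.
So every satisfying assignment has c = False.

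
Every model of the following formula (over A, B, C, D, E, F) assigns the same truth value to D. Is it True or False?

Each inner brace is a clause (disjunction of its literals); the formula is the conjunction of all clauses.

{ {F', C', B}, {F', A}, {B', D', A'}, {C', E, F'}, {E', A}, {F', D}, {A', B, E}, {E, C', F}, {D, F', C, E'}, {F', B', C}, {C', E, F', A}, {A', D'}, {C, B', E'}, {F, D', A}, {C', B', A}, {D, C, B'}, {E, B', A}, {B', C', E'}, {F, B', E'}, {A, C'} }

Suppose D = 1.
From the singleton clause (A'), A = 0.
From the singleton clause (F'), F = 0.
But (F) is also a unit clause — contradiction.
So every satisfying assignment has D = False.

False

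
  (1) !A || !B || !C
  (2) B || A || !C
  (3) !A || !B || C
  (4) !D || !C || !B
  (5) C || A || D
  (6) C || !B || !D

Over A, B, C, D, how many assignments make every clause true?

6

There are 2^4 = 16 truth assignments over (A, B, C, D).
Split on A. With A = true, the clauses containing A are satisfied and !A drops from the rest; 4 of the 2^3 = 8 assignments to the other variables satisfy what remains.
With A = false, by the same count on the reduced clause set, 2 assignments work.
Total: 4 + 2 = 6.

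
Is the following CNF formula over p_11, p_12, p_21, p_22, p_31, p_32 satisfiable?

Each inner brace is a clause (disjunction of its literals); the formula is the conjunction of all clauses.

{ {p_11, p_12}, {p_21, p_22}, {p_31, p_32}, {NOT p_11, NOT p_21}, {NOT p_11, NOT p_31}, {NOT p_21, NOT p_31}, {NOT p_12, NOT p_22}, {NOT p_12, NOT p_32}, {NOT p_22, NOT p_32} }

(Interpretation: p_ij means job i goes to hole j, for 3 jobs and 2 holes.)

Try p_11 = true.
From the singleton clause (NOT p_21), p_21 = false.
From the singleton clause (p_22), p_22 = true.
From the singleton clause (NOT p_31), p_31 = false.
From the singleton clause (p_32), p_32 = true.
But (NOT p_32) is also a unit clause — contradiction.
So p_11 must be the other value — set p_11 = false.
From the singleton clause (p_12), p_12 = true.
From the singleton clause (NOT p_22), p_22 = false.
From the singleton clause (p_21), p_21 = true.
From the singleton clause (NOT p_31), p_31 = false.
From the singleton clause (p_32), p_32 = true.
But (NOT p_32) is also a unit clause — contradiction.
Both values of p_11 lead to a conflict.
No assignment satisfies every clause.

No, unsatisfiable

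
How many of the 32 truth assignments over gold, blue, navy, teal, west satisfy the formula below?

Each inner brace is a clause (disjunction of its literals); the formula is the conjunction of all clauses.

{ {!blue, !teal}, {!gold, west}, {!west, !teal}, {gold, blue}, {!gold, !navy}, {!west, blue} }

There are 2^5 = 32 truth assignments over (gold, blue, navy, teal, west).
Split on teal. With teal = true, the clauses containing teal are satisfied and !teal drops from the rest; 0 of the 2^4 = 16 assignments to the other variables satisfy what remains.
With teal = false, by the same count on the reduced clause set, 5 assignments work.
(One model: gold=F, blue=T, navy=F, teal=F, west=F.)
Total: 0 + 5 = 5.

5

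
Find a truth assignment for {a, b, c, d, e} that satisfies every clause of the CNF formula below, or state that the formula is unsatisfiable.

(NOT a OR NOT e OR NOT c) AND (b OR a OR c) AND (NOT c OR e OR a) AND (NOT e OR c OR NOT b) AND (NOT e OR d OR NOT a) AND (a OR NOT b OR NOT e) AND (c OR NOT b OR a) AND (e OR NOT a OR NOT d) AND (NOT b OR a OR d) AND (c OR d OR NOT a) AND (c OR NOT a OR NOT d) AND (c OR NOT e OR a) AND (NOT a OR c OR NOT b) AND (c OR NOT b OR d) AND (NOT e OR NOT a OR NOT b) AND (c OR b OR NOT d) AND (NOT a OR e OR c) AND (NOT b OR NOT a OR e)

a=false,  b=false,  c=true,  d=false,  e=true

Suppose a = false.
Suppose b = false.
The clause (c) is unit, so c = true.
The clause (e) is unit, so e = true.
All clauses hold; d can take either value.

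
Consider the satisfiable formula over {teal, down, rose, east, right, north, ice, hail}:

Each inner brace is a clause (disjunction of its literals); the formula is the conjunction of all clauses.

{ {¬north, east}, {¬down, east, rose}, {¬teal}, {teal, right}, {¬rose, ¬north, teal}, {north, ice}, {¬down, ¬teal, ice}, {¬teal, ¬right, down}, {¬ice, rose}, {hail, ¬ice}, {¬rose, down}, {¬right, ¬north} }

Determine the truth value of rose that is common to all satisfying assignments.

Suppose rose = False.
The clause (¬teal) is unit, so teal = False.
The clause (right) is unit, so right = True.
The clause (¬ice) is unit, so ice = False.
The clause (north) is unit, so north = True.
Now (¬north) is unsatisfied and unit — conflict.
So every satisfying assignment has rose = True.

True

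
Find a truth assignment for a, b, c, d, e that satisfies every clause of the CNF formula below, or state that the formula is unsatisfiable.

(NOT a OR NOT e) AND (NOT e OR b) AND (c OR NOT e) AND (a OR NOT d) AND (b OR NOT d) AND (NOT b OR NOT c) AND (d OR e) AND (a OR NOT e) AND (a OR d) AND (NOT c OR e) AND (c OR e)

Try a = false.
The clause (NOT d) is unit, so d = false.
But (d) is also a unit clause — contradiction.
Undo a and try a = true.
The clause (NOT e) is unit, so e = false.
The clause (d) is unit, so d = true.
The clause (b) is unit, so b = true.
The clause (NOT c) is unit, so c = false.
But (c) is also a unit clause — contradiction.
Either choice for a ends in contradiction.

UNSATISFIABLE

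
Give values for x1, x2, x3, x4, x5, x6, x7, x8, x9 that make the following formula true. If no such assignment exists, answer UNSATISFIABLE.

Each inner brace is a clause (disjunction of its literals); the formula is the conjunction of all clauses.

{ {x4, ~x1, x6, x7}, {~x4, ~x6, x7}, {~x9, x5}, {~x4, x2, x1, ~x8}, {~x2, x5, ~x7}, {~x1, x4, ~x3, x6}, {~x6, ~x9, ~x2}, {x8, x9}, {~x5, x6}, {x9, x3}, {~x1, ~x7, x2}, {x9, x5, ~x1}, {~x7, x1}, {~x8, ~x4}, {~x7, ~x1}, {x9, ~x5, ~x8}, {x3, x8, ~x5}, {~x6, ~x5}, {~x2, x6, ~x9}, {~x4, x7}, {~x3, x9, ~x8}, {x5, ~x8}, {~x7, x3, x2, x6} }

UNSATISFIABLE

Case x9 = 0:
Unit clause (x8) forces x8 = 1.
Unit clause (x3) forces x3 = 1.
Now (~x3) is unsatisfied and unit — conflict.
So x9 must be the other value — set x9 = 1.
Unit clause (x5) forces x5 = 1.
Unit clause (x6) forces x6 = 1.
Now (~x6) is unsatisfied and unit — conflict.
Both values of x9 lead to a conflict.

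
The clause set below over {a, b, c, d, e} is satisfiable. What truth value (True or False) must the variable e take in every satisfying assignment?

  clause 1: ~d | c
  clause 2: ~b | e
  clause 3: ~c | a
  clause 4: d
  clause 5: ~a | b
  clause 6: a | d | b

Suppose e = 0.
From the singleton clause (~b), b = 0.
From the singleton clause (d), d = 1.
From the singleton clause (c), c = 1.
From the singleton clause (a), a = 1.
But (~a) is also a unit clause — contradiction.
So every satisfying assignment has e = True.

True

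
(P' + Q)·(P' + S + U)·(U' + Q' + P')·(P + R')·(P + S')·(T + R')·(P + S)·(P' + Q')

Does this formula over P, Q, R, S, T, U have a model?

Try P = 0.
The clause (R') is unit, so R = 0.
The clause (S') is unit, so S = 0.
Now (S) is unsatisfied and unit — conflict.
Undo P and try P = 1.
The clause (Q) is unit, so Q = 1.
Now (Q') is unsatisfied and unit — conflict.
Both values of P lead to a conflict.
No assignment satisfies every clause.

No, unsatisfiable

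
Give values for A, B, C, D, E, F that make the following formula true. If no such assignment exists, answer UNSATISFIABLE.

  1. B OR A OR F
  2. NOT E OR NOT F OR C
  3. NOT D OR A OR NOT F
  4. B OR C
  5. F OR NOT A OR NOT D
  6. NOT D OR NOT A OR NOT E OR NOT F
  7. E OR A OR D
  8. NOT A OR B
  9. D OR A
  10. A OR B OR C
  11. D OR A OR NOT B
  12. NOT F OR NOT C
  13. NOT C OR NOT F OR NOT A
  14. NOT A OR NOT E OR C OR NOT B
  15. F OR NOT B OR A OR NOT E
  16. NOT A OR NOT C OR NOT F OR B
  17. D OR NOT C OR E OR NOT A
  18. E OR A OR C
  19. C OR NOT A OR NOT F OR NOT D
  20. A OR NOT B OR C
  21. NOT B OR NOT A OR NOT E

Try B = true.
Try D = false.
(A) alone gives A = true.
(NOT E) alone gives E = false.
(NOT C) alone gives C = false.
No clause remains; F is free.

A: true, B: true, C: false, D: false, E: false, F: true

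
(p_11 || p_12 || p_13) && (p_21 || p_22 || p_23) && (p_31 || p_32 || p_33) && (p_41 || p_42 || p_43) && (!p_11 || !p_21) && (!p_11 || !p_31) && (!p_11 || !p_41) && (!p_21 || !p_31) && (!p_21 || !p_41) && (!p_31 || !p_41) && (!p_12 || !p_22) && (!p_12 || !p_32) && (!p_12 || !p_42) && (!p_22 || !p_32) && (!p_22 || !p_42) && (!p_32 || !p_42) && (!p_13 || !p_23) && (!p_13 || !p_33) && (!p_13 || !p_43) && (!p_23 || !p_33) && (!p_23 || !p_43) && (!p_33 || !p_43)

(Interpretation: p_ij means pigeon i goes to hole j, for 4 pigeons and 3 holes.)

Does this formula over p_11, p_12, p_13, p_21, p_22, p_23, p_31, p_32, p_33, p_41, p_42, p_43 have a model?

Case p_11 = false:
Case p_12 = true:
(!p_22) alone gives p_22 = false.
(!p_32) alone gives p_32 = false.
(!p_42) alone gives p_42 = false.
Case p_21 = true:
(!p_31) alone gives p_31 = false.
(p_33) alone gives p_33 = true.
(!p_41) alone gives p_41 = false.
(p_43) alone gives p_43 = true.
Now (!p_43) is unsatisfied and unit — conflict.
So p_21 must be the other value — set p_21 = false.
(p_23) alone gives p_23 = true.
(!p_13) alone gives p_13 = false.
(!p_33) alone gives p_33 = false.
(p_31) alone gives p_31 = true.
(!p_41) alone gives p_41 = false.
(p_43) alone gives p_43 = true.
Now (!p_43) is unsatisfied and unit — conflict.
Neither p_21 = true nor p_21 = false works.
So p_12 must be the other value — set p_12 = false.
(p_13) alone gives p_13 = true.
(!p_23) alone gives p_23 = false.
(!p_33) alone gives p_33 = false.
(!p_43) alone gives p_43 = false.
Case p_21 = true:
(!p_31) alone gives p_31 = false.
(p_32) alone gives p_32 = true.
(!p_41) alone gives p_41 = false.
(p_42) alone gives p_42 = true.
Now (!p_42) is unsatisfied and unit — conflict.
So p_21 must be the other value — set p_21 = false.
(p_22) alone gives p_22 = true.
(!p_32) alone gives p_32 = false.
(p_31) alone gives p_31 = true.
(!p_41) alone gives p_41 = false.
(p_42) alone gives p_42 = true.
Now (!p_42) is unsatisfied and unit — conflict.
Neither p_21 = true nor p_21 = false works.
Neither p_12 = true nor p_12 = false works.
So p_11 must be the other value — set p_11 = true.
(!p_21) alone gives p_21 = false.
(!p_31) alone gives p_31 = false.
(!p_41) alone gives p_41 = false.
Case p_22 = true:
(!p_12) alone gives p_12 = false.
(!p_32) alone gives p_32 = false.
(p_33) alone gives p_33 = true.
(!p_42) alone gives p_42 = false.
(p_43) alone gives p_43 = true.
Now (!p_43) is unsatisfied and unit — conflict.
So p_22 must be the other value — set p_22 = false.
(p_23) alone gives p_23 = true.
(!p_13) alone gives p_13 = false.
(!p_33) alone gives p_33 = false.
(p_32) alone gives p_32 = true.
(!p_12) alone gives p_12 = false.
(!p_42) alone gives p_42 = false.
(p_43) alone gives p_43 = true.
Now (!p_43) is unsatisfied and unit — conflict.
Neither p_22 = true nor p_22 = false works.
Neither p_11 = true nor p_11 = false works.
No assignment satisfies every clause.

No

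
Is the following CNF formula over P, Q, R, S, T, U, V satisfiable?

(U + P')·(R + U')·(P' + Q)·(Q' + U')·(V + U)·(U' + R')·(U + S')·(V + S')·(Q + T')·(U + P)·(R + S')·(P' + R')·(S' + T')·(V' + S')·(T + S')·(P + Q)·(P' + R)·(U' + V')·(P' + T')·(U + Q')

No

Try U = 1.
(R) alone gives R = 1.
That conflicts with the unit clause (R').
Undo U and try U = 0.
(P') alone gives P = 0.
That conflicts with the unit clause (P).
Either choice for U ends in contradiction.
No assignment satisfies every clause.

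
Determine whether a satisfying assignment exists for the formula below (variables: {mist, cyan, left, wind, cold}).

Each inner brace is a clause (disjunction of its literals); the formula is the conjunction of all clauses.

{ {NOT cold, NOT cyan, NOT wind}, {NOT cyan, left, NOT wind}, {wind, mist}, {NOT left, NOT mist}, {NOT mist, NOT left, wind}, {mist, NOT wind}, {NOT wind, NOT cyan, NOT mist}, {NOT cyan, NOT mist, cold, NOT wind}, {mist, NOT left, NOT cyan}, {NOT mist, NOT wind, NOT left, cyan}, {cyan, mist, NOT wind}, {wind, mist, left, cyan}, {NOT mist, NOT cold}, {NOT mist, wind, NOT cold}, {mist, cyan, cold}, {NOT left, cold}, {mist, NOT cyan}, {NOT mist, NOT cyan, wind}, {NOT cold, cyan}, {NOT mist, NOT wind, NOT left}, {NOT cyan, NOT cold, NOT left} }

Branch on wind: set wind = true.
The clause (mist) is unit, so mist = true.
The clause (NOT left) is unit, so left = false.
The clause (NOT cyan) is unit, so cyan = false.
The clause (NOT cold) is unit, so cold = false.
All clauses are satisfied.
A satisfying assignment: mist: true,  cyan: false,  left: false,  wind: true,  cold: false.

Yes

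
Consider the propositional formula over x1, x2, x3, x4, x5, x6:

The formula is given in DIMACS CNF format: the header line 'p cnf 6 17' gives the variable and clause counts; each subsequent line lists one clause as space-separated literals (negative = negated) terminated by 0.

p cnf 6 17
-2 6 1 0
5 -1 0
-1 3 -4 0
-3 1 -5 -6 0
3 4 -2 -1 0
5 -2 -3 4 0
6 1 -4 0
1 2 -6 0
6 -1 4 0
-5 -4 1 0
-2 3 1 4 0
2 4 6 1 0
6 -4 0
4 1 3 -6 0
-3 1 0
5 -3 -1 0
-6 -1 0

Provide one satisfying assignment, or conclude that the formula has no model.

x1: False, x2: True, x3: False, x4: True, x5: False, x6: True

Suppose x5 = False.
From the singleton clause (¬x1), x1 = False.
From the singleton clause (¬x3), x3 = False.
Suppose x2 = True.
From the singleton clause (x6), x6 = True.
From the singleton clause (x4), x4 = True.
All clauses are satisfied.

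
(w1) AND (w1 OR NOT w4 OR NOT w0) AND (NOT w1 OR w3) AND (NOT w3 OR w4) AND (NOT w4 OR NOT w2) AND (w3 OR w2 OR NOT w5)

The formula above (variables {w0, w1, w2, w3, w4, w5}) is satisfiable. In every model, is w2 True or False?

False

Suppose w2 = true.
Unit clause (w1) forces w1 = true.
Unit clause (w3) forces w3 = true.
Unit clause (w4) forces w4 = true.
That conflicts with the unit clause (NOT w4).
So every satisfying assignment has w2 = False.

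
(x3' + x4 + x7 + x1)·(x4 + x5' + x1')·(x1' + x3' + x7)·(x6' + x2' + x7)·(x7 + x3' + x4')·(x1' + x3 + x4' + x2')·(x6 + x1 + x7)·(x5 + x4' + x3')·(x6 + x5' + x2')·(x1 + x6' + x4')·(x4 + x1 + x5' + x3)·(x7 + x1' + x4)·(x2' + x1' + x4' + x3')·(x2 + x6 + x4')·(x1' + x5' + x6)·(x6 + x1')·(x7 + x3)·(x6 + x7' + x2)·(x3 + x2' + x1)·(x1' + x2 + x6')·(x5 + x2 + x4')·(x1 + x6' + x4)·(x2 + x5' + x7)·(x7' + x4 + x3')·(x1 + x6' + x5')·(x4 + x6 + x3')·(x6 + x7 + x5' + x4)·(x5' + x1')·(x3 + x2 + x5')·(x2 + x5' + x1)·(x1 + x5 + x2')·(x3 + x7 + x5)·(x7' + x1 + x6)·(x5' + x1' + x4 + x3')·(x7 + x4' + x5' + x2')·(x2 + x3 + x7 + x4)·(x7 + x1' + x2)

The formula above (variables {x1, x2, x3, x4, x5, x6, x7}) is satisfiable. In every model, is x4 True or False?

False

Suppose x4 = 1.
Case x7 = 1:
Case x5 = 1:
From the singleton clause (x1'), x1 = 0.
From the singleton clause (x6'), x6 = 0.
Now (x6) is unsatisfied and unit — conflict.
So x5 must be the other value — set x5 = 0.
From the singleton clause (x3'), x3 = 0.
From the singleton clause (x2), x2 = 1.
From the singleton clause (x1'), x1 = 0.
Now (x1) is unsatisfied and unit — conflict.
Both values of x5 lead to a conflict.
So x7 must be the other value — set x7 = 0.
From the singleton clause (x3'), x3 = 0.
Now (x3) is unsatisfied and unit — conflict.
Both values of x7 lead to a conflict.
So every satisfying assignment has x4 = False.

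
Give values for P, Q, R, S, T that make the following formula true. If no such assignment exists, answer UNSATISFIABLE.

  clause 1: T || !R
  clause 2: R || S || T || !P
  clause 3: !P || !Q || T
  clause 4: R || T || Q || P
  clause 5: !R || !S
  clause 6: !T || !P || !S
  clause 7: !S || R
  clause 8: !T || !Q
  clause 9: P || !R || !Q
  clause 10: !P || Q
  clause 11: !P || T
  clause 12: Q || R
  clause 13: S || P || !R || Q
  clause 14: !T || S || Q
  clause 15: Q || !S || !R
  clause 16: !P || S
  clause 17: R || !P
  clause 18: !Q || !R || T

Suppose T = false.
From the singleton clause (!R), R = false.
From the singleton clause (!S), S = false.
From the singleton clause (!P), P = false.
From the singleton clause (Q), Q = true.
All clauses are satisfied.

P ↦ false; Q ↦ true; R ↦ false; S ↦ false; T ↦ false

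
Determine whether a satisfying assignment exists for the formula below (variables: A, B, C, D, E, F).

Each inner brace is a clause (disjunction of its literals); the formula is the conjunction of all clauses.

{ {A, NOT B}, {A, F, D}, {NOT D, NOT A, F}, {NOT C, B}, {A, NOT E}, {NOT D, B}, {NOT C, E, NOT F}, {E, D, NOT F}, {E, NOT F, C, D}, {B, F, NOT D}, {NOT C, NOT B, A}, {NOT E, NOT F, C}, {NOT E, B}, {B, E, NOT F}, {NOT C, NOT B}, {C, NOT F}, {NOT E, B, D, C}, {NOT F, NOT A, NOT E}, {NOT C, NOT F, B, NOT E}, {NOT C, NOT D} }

Yes

Suppose A = true.
Suppose D = false.
Suppose C = false.
Unit clause (NOT F) forces F = false.
Suppose E = false.
No clause remains; B is free.
A satisfying assignment: A=true, B=true, C=false, D=false, E=false, F=false.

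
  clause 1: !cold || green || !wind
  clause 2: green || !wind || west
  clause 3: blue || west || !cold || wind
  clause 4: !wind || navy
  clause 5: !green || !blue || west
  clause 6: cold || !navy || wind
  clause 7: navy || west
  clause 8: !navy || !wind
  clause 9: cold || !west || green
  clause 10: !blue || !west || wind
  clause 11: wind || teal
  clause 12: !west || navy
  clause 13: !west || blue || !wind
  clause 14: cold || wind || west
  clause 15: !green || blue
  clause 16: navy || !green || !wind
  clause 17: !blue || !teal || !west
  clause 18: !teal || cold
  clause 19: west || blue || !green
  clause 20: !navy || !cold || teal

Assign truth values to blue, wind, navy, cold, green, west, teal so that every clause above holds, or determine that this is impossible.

blue ↦ false; wind ↦ false; navy ↦ true; cold ↦ true; green ↦ false; west ↦ true; teal ↦ true

Try wind = false.
From the singleton clause (teal), teal = true.
From the singleton clause (cold), cold = true.
Try blue = false.
From the singleton clause (west), west = true.
From the singleton clause (navy), navy = true.
From the singleton clause (!green), green = false.
Every clause now holds.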